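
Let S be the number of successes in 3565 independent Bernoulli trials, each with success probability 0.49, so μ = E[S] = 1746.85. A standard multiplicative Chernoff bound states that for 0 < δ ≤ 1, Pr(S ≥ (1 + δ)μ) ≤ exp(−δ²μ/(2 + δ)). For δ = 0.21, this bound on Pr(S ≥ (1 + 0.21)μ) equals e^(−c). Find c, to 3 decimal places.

c = δ²μ/(2 + δ) = 0.21²·1746.85/(2 + 0.21) = 34.8580.

34.858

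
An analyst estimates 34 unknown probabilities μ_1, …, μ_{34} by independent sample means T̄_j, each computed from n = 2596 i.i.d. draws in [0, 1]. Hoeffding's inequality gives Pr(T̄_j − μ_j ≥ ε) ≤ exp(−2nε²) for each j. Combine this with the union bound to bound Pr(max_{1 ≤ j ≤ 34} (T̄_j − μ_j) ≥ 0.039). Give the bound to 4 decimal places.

Per-experiment Hoeffding bound: exp(−2·2596·0.039²) = exp(−7.89703) = 0.00037185.
Union bound over 34 events: 34·0.00037185 = 0.01264.

0.0126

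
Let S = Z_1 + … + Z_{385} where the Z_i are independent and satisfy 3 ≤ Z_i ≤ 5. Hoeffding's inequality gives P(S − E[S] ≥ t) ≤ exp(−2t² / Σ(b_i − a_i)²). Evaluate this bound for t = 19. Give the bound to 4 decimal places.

Σ(b_i − a_i)² = 385·(2)² = 1540.
Exponent = 2·19²/1540 = 0.4688.
Bound = exp(−0.4688) = 0.62573.

0.6257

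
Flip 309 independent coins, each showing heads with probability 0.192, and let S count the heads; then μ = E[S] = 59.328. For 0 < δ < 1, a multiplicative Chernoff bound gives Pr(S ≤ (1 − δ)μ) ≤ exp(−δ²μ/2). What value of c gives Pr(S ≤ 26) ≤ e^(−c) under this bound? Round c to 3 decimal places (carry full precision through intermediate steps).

9.361

Write 26 = (1 − δ)μ, so δ = 1 − 26/59.328 = 0.5617584…
Then the exponent is δ²μ/2 = (μ − 26)²/(2μ) = 9.361141.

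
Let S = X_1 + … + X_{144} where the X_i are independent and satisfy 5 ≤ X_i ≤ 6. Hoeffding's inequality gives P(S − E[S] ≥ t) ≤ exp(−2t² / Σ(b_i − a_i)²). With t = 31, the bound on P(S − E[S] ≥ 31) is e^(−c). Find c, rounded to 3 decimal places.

13.347

Σ(b_i − a_i)² = 144·(1)² = 144.
c = 2t²/144 = 2·31²/144 = 13.3472.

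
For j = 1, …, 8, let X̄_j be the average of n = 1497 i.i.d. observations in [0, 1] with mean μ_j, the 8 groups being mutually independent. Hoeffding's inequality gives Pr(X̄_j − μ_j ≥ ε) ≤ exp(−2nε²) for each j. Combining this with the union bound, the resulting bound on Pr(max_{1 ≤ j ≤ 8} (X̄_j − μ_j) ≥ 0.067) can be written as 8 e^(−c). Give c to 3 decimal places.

13.440

Union bound over the 8 events: Pr(max_{1 ≤ j ≤ 8} (X̄_j − μ_j) ≥ 0.067) ≤ 8·exp(−2nε²) = 8 exp(−2·1497·0.067²).
So c = 2·1497·0.067² = 13.4401.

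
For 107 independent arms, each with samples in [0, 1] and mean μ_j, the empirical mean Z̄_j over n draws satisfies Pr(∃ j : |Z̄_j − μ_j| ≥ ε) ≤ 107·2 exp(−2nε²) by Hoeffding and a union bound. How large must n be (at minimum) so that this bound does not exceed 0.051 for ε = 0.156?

Need 2·107·exp(−2nε²) ≤ 0.051, i.e. exp(−2nε²) ≤ 0.051/214.
So 2nε² ≥ ln(214/0.051) = 8.341906.
Hence n ≥ 8.341906/(2·0.156²) = 171.390.
The smallest integer n is 172.

172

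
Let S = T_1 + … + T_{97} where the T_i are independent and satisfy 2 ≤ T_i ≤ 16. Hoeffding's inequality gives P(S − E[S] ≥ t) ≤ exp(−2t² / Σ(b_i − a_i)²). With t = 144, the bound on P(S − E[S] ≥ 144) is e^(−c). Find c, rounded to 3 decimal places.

Σ(b_i − a_i)² = 97·(14)² = 19012.
c = 2t²/19012 = 2·144²/19012 = 2.1814.

2.181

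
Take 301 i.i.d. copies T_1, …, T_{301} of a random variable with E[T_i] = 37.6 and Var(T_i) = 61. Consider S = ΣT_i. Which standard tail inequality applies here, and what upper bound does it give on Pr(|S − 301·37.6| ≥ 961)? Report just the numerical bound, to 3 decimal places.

0.020

With mean and variance of each term known, Chebyshev's inequality bounds the deviation of the sum (or sample mean).
Var(S) = n·Var(T_i) = 301·61 = 18361.
Chebyshev: Pr(|S − 301·37.6| ≥ 961) ≤ Var(S)/961² = 18361/923521 = 0.0199.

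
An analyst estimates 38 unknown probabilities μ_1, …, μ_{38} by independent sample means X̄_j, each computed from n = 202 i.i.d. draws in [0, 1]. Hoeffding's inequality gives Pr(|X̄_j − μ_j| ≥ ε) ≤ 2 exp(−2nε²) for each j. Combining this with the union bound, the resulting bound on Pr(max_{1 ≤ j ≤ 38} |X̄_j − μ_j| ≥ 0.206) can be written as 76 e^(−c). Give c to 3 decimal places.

Union bound over the 38 events: Pr(max_{1 ≤ j ≤ 38} |X̄_j − μ_j| ≥ 0.206) ≤ 38·2·exp(−2nε²) = 76 exp(−2·202·0.206²).
So c = 2·202·0.206² = 17.1441.

17.144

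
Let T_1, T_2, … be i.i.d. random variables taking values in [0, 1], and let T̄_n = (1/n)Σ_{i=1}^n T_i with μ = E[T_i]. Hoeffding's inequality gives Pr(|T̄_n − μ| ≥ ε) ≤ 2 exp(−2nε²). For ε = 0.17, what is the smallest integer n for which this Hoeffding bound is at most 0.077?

Require 2·exp(−2nε²) ≤ 0.077, i.e. 2nε² ≥ ln(2/0.077) = 3.257097.
So n ≥ 3.257097 / (2·0.17²) = 56.351.
The smallest integer n is 57.

57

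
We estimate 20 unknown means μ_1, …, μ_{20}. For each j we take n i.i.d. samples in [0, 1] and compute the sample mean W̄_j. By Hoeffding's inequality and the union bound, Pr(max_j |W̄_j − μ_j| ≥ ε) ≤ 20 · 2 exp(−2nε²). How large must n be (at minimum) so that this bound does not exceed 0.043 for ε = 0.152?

148

Need 2·20·exp(−2nε²) ≤ 0.043, i.e. exp(−2nε²) ≤ 0.043/40.
So 2nε² ≥ ln(40/0.043) = 6.835435.
Hence n ≥ 6.835435/(2·0.152²) = 147.928.
The smallest integer n is 148.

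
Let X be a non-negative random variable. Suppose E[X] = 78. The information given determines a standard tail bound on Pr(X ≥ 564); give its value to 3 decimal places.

0.138

Only the mean of a non-negative variable is known, so Markov's inequality is the applicable tail bound.
Markov's inequality: for a non-negative random variable, Pr(X ≥ a) ≤ E[X]/a.
Here E[X] = 78 and a = 564, so the bound is 78/564 = 0.1383.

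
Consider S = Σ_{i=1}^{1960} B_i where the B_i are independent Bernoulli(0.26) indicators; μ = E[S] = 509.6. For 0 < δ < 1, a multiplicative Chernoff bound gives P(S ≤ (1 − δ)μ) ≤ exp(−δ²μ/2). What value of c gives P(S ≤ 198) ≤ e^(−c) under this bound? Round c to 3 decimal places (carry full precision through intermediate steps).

Write 198 = (1 − δ)μ, so δ = 1 − 198/509.6 = 0.61146…
Then the exponent is δ²μ/2 = (μ − 198)²/(2μ) = 95.265463.

95.265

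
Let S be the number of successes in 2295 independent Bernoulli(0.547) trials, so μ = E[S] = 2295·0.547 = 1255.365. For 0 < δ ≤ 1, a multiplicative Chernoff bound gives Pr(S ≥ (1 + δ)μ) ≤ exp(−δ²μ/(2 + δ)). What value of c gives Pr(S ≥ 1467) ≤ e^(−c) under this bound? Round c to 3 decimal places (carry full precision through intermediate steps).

16.452

Write 1467 = (1 + δ)μ, so δ = 1467/1255.365 − 1 = 0.1685844…
Then the exponent is δ²μ/(2 + δ) = (1467 − μ)² / (μ·(2 + δ)) = 16.452376.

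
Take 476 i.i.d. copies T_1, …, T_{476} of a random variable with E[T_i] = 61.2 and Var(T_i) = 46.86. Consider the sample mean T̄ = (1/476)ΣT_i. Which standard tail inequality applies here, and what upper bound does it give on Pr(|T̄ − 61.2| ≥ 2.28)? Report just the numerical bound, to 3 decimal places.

0.019

With mean and variance of each term known, Chebyshev's inequality bounds the deviation of the sum (or sample mean).
Var(T̄) = Var(T_i)/n = 46.86/476 = 0.098445.
Chebyshev: Pr(|T̄ − 61.2| ≥ 2.28) ≤ Var(T̄)/(2.28)² = 46.86/(476·2.28²) = 0.0189.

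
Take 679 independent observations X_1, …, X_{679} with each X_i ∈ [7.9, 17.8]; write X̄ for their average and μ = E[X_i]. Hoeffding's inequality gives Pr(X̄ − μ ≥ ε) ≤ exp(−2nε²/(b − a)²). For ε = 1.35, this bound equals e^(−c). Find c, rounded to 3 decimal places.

25.252

c = 2nε²/(b − a)² = 2·679·1.35² / 9.9² = 25.2521.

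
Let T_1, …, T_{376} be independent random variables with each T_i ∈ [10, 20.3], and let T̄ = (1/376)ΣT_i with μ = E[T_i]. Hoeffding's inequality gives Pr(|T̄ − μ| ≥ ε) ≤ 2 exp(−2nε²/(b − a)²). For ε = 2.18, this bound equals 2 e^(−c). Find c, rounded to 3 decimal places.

c = 2nε²/(b − a)² = 2·376·2.18² / 10.3² = 33.6865.

33.687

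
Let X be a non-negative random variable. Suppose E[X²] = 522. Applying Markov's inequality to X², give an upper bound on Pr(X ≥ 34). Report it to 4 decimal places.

Since X ≥ 0, the event {X ≥ 34} is the same as {X² ≥ 1156}.
Markov's inequality applied to X² gives Pr(X² ≥ 1156) ≤ E[X²]/1156 = 522/1156 = 0.4516.

0.4516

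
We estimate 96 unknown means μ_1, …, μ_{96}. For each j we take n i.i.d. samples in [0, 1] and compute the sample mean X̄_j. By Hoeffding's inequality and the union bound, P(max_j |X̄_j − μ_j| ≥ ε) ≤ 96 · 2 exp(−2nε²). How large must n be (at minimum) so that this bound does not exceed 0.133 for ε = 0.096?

Need 2·96·exp(−2nε²) ≤ 0.133, i.e. exp(−2nε²) ≤ 0.133/192.
So 2nε² ≥ ln(192/0.133) = 7.274902.
Hence n ≥ 7.274902/(2·0.096²) = 394.689.
The smallest integer n is 395.

395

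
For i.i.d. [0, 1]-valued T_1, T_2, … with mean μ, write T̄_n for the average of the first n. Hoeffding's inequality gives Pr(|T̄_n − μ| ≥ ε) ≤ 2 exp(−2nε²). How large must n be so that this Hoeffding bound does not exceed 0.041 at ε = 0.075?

Require 2·exp(−2nε²) ≤ 0.041, i.e. 2nε² ≥ ln(2/0.041) = 3.887330.
So n ≥ 3.887330 / (2·0.075²) = 345.540.
The smallest integer n is 346.

346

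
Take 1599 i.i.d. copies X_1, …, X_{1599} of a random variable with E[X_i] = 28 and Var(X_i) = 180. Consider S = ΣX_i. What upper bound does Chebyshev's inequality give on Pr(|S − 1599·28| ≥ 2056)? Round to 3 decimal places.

Var(S) = n·Var(X_i) = 1599·180 = 287820.
Chebyshev: Pr(|S − 1599·28| ≥ 2056) ≤ Var(S)/2056² = 287820/4227136 = 0.0681.

0.068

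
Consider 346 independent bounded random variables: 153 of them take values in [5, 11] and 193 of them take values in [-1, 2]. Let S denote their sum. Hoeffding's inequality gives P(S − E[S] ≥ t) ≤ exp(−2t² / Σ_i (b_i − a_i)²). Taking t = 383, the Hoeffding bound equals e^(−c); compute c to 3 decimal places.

Σ(b_i − a_i)² = 153·6² + 193·3² = 7245.
c = 2t² / 7245 = 2·383² / 7245 = 40.4939.

40.494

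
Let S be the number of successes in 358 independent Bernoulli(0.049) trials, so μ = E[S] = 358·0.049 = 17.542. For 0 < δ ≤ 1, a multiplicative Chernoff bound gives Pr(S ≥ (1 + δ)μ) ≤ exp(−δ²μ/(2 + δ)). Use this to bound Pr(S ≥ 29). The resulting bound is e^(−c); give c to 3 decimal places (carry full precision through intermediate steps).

2.821

Write 29 = (1 + δ)μ, so δ = 29/17.542 − 1 = 0.6531752…
Then the exponent is δ²μ/(2 + δ) = (29 − μ)² / (μ·(2 + δ)) = 2.820802.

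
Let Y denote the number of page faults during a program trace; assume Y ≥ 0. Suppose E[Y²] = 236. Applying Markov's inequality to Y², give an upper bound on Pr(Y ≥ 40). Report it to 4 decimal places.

Since Y ≥ 0, the event {Y ≥ 40} is the same as {Y² ≥ 1600}.
Markov's inequality applied to Y² gives Pr(Y² ≥ 1600) ≤ E[Y²]/1600 = 236/1600 = 0.1475.

0.1475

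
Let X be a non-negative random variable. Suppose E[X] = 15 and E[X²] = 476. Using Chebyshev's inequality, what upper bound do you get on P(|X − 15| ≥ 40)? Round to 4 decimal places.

Var(X) = E[X²] − (E[X])² = 476 − 225 = 251.
Chebyshev's inequality: P(|X − μ| ≥ t) ≤ Var(X)/t² = 251/1600 = 0.1569.

0.1569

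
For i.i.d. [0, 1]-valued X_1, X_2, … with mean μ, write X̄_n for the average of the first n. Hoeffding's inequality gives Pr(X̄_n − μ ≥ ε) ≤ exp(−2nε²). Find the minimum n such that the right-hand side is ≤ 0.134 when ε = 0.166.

37

Require exp(−2nε²) ≤ 0.134, i.e. 2nε² ≥ ln(1/0.134) = 2.009915.
So n ≥ 2.009915 / (2·0.166²) = 36.470.
The smallest integer n is 37.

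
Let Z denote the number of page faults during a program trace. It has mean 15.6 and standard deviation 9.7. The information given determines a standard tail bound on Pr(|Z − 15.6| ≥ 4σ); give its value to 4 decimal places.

Mean and variance are known, so Chebyshev's inequality applies.
Chebyshev: Pr(|Z − μ| ≥ t) ≤ Var(Z)/t².
Var(Z) = σ² = 9.7² = 94.09.
t = 4·9.7 = 38.8.
Bound = 94.09 / 1505.44 = 0.0625.

0.0625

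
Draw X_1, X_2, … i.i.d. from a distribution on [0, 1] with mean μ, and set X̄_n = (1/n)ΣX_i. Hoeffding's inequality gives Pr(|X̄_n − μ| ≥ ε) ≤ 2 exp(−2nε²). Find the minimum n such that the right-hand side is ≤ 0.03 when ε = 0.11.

Require 2·exp(−2nε²) ≤ 0.03, i.e. 2nε² ≥ ln(2/0.03) = 4.199705.
So n ≥ 4.199705 / (2·0.11²) = 173.542.
The smallest integer n is 174.

174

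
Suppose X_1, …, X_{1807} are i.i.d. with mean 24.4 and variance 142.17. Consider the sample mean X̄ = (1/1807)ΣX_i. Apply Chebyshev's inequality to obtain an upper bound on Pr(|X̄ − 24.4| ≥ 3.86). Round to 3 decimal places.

Var(X̄) = Var(X_i)/n = 142.17/1807 = 0.078677.
Chebyshev: Pr(|X̄ − 24.4| ≥ 3.86) ≤ Var(X̄)/(3.86)² = 142.17/(1807·3.86²) = 0.0053.

0.005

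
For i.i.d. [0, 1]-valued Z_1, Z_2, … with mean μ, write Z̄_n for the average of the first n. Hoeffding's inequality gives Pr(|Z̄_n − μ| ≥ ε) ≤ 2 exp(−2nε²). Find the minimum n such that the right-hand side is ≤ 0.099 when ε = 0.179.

47

Require 2·exp(−2nε²) ≤ 0.099, i.e. 2nε² ≥ ln(2/0.099) = 3.005783.
So n ≥ 3.005783 / (2·0.179²) = 46.905.
The smallest integer n is 47.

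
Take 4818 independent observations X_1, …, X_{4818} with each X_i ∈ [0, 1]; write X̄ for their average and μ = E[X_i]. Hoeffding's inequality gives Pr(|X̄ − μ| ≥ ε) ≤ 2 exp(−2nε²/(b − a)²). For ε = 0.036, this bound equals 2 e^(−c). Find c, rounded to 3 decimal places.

c = 2nε²/(b − a)² = 2·4818·0.036² / 1² = 12.4883.

12.488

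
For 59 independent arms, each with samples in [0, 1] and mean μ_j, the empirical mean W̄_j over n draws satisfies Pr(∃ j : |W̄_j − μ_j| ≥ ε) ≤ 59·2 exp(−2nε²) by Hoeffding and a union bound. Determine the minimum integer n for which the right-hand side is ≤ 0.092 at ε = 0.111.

Need 2·59·exp(−2nε²) ≤ 0.092, i.e. exp(−2nε²) ≤ 0.092/118.
So 2nε² ≥ ln(118/0.092) = 7.156651.
Hence n ≥ 7.156651/(2·0.111²) = 290.425.
The smallest integer n is 291.

291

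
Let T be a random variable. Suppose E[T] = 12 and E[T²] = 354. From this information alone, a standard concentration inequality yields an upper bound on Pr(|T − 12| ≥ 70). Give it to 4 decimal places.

The first two moments determine the variance, so Chebyshev's inequality is the sharpest standard bound available.
Var(T) = E[T²] − (E[T])² = 354 − 144 = 210.
Chebyshev's inequality: Pr(|T − μ| ≥ t) ≤ Var(T)/t² = 210/4900 = 0.0429.

0.0429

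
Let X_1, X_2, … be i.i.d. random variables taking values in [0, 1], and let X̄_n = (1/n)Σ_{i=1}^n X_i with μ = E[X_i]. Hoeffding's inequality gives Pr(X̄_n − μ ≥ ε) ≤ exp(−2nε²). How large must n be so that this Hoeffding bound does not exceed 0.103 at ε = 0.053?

405

Require exp(−2nε²) ≤ 0.103, i.e. 2nε² ≥ ln(1/0.103) = 2.273026.
So n ≥ 2.273026 / (2·0.053²) = 404.597.
The smallest integer n is 405.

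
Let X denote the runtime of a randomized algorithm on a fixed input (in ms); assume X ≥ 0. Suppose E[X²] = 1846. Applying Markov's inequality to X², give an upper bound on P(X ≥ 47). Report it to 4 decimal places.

0.8357

Since X ≥ 0, the event {X ≥ 47} is the same as {X² ≥ 2209}.
Markov's inequality applied to X² gives P(X² ≥ 2209) ≤ E[X²]/2209 = 1846/2209 = 0.8357.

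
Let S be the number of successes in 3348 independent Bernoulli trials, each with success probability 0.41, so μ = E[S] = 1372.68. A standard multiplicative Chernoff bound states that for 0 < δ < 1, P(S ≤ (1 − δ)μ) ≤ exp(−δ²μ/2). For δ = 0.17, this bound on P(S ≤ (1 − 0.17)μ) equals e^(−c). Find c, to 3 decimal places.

19.835

c = δ²μ/2 = 0.17²·1372.68/2 = 19.8352.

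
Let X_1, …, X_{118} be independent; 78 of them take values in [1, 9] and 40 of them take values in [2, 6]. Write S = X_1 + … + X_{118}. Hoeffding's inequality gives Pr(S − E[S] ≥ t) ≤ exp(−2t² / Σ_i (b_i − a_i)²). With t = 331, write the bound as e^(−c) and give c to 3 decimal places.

38.907

Σ(b_i − a_i)² = 78·8² + 40·4² = 5632.
c = 2t² / 5632 = 2·331² / 5632 = 38.9066.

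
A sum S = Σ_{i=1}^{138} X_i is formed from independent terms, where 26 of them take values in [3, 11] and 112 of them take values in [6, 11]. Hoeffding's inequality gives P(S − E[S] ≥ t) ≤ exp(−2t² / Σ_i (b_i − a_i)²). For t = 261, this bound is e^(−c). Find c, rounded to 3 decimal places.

30.520

Σ(b_i − a_i)² = 26·8² + 112·5² = 4464.
c = 2t² / 4464 = 2·261² / 4464 = 30.5202.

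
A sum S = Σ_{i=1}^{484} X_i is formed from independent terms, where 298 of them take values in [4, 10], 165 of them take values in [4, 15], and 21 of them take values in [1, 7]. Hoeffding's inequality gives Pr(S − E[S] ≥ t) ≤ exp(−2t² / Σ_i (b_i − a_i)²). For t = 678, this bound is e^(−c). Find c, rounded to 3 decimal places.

29.234

Σ(b_i − a_i)² = 298·6² + 165·11² + 21·6² = 31449.
c = 2t² / 31449 = 2·678² / 31449 = 29.2336.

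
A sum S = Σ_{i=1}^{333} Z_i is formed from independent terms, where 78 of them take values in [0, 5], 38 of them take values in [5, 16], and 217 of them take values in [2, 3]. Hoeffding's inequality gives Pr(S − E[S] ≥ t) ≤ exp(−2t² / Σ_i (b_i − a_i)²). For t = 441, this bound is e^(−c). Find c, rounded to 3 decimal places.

Σ(b_i − a_i)² = 78·5² + 38·11² + 217·1² = 6765.
c = 2t² / 6765 = 2·441² / 6765 = 57.4962.

57.496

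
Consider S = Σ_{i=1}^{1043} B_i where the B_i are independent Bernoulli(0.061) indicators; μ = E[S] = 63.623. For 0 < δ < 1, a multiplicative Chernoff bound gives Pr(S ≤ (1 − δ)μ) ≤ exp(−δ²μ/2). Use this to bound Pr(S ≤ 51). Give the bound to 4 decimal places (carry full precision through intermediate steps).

Write 51 = (1 − δ)μ, so δ = 1 − 51/63.623 = 0.1984031…
Then the exponent is δ²μ/2 = (μ − 51)²/(2μ) = 1.252221.
Bound = exp(−1.252221) = 0.28587.

0.2859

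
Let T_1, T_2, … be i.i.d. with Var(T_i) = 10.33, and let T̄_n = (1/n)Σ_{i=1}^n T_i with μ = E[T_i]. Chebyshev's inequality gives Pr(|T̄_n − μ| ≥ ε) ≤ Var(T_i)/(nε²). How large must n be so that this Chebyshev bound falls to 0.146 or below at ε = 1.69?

Require 10.33/(n·1.69²) ≤ 0.146, i.e. n ≥ 10.33/(0.146·1.69²) = 24.773.
The smallest integer n is 25.

25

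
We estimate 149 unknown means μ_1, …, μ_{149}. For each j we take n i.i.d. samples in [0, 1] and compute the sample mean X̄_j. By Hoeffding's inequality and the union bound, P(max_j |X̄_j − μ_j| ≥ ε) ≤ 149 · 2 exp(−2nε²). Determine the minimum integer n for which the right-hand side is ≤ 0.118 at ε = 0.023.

Need 2·149·exp(−2nε²) ≤ 0.118, i.e. exp(−2nε²) ≤ 0.118/298.
So 2nε² ≥ ln(298/0.118) = 7.834164.
Hence n ≥ 7.834164/(2·0.023²) = 7404.692.
The smallest integer n is 7405.

7405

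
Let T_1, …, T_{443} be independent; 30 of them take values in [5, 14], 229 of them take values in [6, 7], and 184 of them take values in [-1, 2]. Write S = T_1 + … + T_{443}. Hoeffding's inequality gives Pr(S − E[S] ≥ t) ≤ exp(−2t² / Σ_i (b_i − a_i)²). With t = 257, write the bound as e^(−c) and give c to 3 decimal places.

30.614

Σ(b_i − a_i)² = 30·9² + 229·1² + 184·3² = 4315.
c = 2t² / 4315 = 2·257² / 4315 = 30.6137.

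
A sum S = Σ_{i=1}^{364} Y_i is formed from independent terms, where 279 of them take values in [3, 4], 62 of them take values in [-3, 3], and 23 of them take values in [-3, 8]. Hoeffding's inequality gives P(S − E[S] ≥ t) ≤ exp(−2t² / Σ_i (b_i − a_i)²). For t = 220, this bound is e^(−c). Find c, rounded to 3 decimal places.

Σ(b_i − a_i)² = 279·1² + 62·6² + 23·11² = 5294.
c = 2t² / 5294 = 2·220² / 5294 = 18.2849.

18.285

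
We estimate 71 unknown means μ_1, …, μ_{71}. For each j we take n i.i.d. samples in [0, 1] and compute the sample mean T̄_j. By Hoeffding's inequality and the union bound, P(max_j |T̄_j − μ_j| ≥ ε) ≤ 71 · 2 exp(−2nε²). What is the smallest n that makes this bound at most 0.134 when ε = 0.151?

Need 2·71·exp(−2nε²) ≤ 0.134, i.e. exp(−2nε²) ≤ 0.134/142.
So 2nε² ≥ ln(142/0.134) = 6.965743.
Hence n ≥ 6.965743/(2·0.151²) = 152.751.
The smallest integer n is 153.

153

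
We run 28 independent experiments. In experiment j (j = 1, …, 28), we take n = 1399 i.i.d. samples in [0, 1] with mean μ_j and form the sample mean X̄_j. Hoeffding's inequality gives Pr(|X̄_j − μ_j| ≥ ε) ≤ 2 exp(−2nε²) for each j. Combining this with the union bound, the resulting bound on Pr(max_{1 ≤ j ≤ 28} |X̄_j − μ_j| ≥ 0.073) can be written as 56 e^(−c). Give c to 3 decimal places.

14.911

Union bound over the 28 events: Pr(max_{1 ≤ j ≤ 28} |X̄_j − μ_j| ≥ 0.073) ≤ 28·2·exp(−2nε²) = 56 exp(−2·1399·0.073²).
So c = 2·1399·0.073² = 14.9105.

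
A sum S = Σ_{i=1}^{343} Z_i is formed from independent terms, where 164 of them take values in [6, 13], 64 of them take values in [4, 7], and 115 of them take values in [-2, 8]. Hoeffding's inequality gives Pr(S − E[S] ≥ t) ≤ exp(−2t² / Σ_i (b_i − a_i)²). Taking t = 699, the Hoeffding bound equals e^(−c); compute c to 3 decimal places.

48.588

Σ(b_i − a_i)² = 164·7² + 64·3² + 115·10² = 20112.
c = 2t² / 20112 = 2·699² / 20112 = 48.5880.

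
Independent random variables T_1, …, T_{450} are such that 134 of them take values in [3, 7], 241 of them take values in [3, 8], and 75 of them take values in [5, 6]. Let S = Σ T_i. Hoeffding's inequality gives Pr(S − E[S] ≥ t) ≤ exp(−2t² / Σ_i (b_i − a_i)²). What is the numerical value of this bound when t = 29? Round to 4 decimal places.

Σ(b_i − a_i)² = 134·4² + 241·5² + 75·1² = 8244.
Exponent = 2·29² / 8244 = 0.20403.
Bound = exp(−0.20403) = 0.81544.

0.8154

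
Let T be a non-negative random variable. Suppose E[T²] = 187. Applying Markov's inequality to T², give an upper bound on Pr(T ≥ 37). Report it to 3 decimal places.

0.137

Since T ≥ 0, the event {T ≥ 37} is the same as {T² ≥ 1369}.
Markov's inequality applied to T² gives Pr(T² ≥ 1369) ≤ E[T²]/1369 = 187/1369 = 0.1366.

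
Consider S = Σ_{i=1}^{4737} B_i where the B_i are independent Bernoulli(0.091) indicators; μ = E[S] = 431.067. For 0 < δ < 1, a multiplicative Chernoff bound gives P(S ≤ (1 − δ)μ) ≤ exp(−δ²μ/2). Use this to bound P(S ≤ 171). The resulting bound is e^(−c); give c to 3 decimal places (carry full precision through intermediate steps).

Write 171 = (1 − δ)μ, so δ = 1 − 171/431.067 = 0.6033099…
Then the exponent is δ²μ/2 = (μ − 171)²/(2μ) = 78.450501.

78.451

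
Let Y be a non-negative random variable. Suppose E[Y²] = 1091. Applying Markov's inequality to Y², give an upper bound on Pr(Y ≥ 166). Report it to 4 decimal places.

Since Y ≥ 0, the event {Y ≥ 166} is the same as {Y² ≥ 27556}.
Markov's inequality applied to Y² gives Pr(Y² ≥ 27556) ≤ E[Y²]/27556 = 1091/27556 = 0.0396.

0.0396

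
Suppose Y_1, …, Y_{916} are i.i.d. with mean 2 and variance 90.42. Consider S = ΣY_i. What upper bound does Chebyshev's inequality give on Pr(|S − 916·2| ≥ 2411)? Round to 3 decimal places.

Var(S) = n·Var(Y_i) = 916·90.42 = 82824.72.
Chebyshev: Pr(|S − 916·2| ≥ 2411) ≤ Var(S)/2411² = 82824.72/5812921 = 0.0142.

0.014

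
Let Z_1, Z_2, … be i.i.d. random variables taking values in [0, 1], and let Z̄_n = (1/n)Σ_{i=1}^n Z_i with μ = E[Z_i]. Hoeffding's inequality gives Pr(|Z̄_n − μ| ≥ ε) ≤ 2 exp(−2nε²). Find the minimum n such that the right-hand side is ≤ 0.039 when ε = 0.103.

Require 2·exp(−2nε²) ≤ 0.039, i.e. 2nε² ≥ ln(2/0.039) = 3.937341.
So n ≥ 3.937341 / (2·0.103²) = 185.566.
The smallest integer n is 186.

186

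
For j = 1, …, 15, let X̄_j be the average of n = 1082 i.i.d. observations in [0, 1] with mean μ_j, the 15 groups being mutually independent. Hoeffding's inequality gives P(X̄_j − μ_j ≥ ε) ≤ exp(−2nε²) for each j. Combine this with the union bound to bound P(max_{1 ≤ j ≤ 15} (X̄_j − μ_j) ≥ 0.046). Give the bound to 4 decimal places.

Per-experiment Hoeffding bound: exp(−2·1082·0.046²) = exp(−4.57902) = 0.010265.
Union bound over 15 events: 15·0.010265 = 0.15397.

0.1540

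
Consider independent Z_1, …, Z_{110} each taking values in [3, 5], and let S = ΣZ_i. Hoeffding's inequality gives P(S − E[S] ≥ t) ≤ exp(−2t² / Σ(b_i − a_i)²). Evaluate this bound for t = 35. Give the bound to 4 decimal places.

Σ(b_i − a_i)² = 110·(2)² = 440.
Exponent = 2·35²/440 = 5.5682.
Bound = exp(−5.5682) = 0.00382.

0.0038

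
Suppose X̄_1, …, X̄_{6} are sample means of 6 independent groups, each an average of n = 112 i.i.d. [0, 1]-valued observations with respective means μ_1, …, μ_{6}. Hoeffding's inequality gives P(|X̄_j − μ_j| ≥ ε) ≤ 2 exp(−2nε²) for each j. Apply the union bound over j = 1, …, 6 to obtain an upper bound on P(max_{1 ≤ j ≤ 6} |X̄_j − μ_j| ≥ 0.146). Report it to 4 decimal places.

Per-experiment Hoeffding bound: 2·exp(−2·112·0.146²) = 2·exp(−4.77478) = 0.01688.
Union bound over 6 events: 6·0.01688 = 0.10128.

0.1013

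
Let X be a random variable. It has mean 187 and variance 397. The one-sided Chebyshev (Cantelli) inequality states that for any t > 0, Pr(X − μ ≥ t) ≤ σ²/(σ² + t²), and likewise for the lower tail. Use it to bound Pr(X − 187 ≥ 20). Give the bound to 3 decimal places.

0.498

Here σ² = 397 and t = 20, so σ² + t² = 797.
Cantelli's bound: 397/797 = 0.4981.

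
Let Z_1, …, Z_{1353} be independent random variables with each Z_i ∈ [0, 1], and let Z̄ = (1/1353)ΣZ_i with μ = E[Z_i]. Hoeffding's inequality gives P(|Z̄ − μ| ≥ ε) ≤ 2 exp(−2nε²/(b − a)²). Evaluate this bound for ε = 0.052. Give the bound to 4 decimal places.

Exponent: 2nε²/(b − a)² = 2·1353·0.052² / 1² = 7.31702.
Bound = 2·exp(−7.31702) = 0.00133.

0.0013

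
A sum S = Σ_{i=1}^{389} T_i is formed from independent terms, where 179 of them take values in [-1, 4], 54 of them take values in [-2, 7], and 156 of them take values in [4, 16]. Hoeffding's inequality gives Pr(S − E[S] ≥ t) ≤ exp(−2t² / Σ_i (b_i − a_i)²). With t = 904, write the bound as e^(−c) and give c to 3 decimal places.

Σ(b_i − a_i)² = 179·5² + 54·9² + 156·12² = 31313.
c = 2t² / 31313 = 2·904² / 31313 = 52.1966.

52.197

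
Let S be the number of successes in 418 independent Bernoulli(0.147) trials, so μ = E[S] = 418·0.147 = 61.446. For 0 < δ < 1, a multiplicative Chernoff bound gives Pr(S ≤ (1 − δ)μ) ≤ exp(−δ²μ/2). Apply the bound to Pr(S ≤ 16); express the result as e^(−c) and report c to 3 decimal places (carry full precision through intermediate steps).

16.806

Write 16 = (1 − δ)μ, so δ = 1 − 16/61.446 = 0.7396088…
Then the exponent is δ²μ/2 = (μ − 16)²/(2μ) = 16.806130.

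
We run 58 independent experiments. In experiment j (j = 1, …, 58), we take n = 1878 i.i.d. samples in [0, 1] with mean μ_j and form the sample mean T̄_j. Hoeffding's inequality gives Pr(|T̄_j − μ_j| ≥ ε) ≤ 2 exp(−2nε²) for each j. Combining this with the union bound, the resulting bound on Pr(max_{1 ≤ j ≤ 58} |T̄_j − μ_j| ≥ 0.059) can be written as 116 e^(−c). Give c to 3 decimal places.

Union bound over the 58 events: Pr(max_{1 ≤ j ≤ 58} |T̄_j − μ_j| ≥ 0.059) ≤ 58·2·exp(−2nε²) = 116 exp(−2·1878·0.059²).
So c = 2·1878·0.059² = 13.0746.

13.075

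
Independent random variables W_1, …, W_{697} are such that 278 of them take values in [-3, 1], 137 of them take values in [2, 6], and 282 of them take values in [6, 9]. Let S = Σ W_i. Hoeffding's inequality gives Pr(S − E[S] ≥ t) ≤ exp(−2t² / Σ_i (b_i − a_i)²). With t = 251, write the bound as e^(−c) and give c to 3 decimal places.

13.729

Σ(b_i − a_i)² = 278·4² + 137·4² + 282·3² = 9178.
c = 2t² / 9178 = 2·251² / 9178 = 13.7287.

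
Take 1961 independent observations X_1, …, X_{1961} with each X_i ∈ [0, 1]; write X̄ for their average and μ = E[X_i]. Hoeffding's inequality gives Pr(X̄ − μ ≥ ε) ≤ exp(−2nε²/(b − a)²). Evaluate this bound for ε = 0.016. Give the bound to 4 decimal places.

0.3664

Exponent: 2nε²/(b − a)² = 2·1961·0.016² / 1² = 1.00403.
Bound = exp(−1.00403) = 0.36640.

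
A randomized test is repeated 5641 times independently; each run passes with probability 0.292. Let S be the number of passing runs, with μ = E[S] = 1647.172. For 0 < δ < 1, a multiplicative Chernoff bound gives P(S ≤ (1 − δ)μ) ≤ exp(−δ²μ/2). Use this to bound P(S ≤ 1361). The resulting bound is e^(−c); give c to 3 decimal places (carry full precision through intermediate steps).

Write 1361 = (1 − δ)μ, so δ = 1 − 1361/1647.172 = 0.1737353…
Then the exponent is δ²μ/2 = (μ − 1361)²/(2μ) = 24.859096.

24.859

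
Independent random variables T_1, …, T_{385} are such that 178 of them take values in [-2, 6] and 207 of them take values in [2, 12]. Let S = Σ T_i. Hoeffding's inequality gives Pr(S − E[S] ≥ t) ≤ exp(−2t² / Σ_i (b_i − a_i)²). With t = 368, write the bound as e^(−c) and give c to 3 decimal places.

Σ(b_i − a_i)² = 178·8² + 207·10² = 32092.
c = 2t² / 32092 = 2·368² / 32092 = 8.4397.

8.440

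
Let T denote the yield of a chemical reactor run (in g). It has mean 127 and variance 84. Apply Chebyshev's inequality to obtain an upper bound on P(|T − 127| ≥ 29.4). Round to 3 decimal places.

0.097

Chebyshev: P(|T − μ| ≥ t) ≤ Var(T)/t².
Bound = 84 / 864.36 = 0.0972.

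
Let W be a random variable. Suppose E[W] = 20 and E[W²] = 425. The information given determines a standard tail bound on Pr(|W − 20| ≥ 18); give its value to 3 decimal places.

0.077

The first two moments determine the variance, so Chebyshev's inequality is the sharpest standard bound available.
Var(W) = E[W²] − (E[W])² = 425 − 400 = 25.
Chebyshev's inequality: Pr(|W − μ| ≥ t) ≤ Var(W)/t² = 25/324 = 0.0772.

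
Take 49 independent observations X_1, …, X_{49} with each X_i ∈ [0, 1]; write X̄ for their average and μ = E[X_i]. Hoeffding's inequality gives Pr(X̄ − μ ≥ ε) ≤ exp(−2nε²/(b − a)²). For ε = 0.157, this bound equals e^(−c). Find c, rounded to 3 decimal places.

2.416

c = 2nε²/(b − a)² = 2·49·0.157² / 1² = 2.4156.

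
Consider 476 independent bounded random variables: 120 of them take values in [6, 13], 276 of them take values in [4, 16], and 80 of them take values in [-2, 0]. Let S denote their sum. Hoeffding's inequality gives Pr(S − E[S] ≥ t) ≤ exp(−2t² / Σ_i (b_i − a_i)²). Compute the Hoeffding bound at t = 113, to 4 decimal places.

0.5736

Σ(b_i − a_i)² = 120·7² + 276·12² + 80·2² = 45944.
Exponent = 2·113² / 45944 = 0.55585.
Bound = exp(−0.55585) = 0.57358.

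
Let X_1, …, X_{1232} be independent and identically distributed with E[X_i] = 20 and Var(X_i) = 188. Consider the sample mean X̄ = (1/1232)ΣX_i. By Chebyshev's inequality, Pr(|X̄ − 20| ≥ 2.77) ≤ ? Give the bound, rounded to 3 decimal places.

Var(X̄) = Var(X_i)/n = 188/1232 = 0.1526.
Chebyshev: Pr(|X̄ − 20| ≥ 2.77) ≤ Var(X̄)/(2.77)² = 188/(1232·2.77²) = 0.0199.

0.020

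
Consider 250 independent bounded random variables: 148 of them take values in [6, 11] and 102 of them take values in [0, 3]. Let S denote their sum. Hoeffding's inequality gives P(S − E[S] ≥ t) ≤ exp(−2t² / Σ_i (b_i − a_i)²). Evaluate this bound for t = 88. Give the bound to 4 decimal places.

0.0350

Σ(b_i − a_i)² = 148·5² + 102·3² = 4618.
Exponent = 2·88² / 4618 = 3.35383.
Bound = exp(−3.35383) = 0.03495.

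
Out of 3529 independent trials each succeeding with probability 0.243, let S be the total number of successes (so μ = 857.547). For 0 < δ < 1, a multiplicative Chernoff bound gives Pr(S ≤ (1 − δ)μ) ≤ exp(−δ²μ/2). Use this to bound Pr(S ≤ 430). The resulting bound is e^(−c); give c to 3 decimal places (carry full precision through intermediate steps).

Write 430 = (1 − δ)μ, so δ = 1 − 430/857.547 = 0.4985698…
Then the exponent is δ²μ/2 = (μ − 430)²/(2μ) = 106.581002.

106.581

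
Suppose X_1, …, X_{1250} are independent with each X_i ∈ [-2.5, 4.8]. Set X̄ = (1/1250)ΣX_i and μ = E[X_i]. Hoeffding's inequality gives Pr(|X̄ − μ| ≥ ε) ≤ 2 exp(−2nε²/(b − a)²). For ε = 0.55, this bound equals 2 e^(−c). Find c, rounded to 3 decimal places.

14.191

c = 2nε²/(b − a)² = 2·1250·0.55² / 7.3² = 14.1912.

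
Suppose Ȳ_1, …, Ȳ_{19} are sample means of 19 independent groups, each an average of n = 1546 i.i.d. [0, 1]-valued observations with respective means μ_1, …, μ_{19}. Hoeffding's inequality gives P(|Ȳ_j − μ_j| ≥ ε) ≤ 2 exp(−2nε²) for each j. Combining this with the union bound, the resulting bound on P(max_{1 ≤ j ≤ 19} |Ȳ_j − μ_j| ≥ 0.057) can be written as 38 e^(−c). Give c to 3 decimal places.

Union bound over the 19 events: P(max_{1 ≤ j ≤ 19} |Ȳ_j − μ_j| ≥ 0.057) ≤ 19·2·exp(−2nε²) = 38 exp(−2·1546·0.057²).
So c = 2·1546·0.057² = 10.0459.

10.046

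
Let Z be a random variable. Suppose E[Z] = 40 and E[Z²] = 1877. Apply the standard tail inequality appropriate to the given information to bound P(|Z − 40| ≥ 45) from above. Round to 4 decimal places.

0.1368

The first two moments determine the variance, so Chebyshev's inequality is the sharpest standard bound available.
Var(Z) = E[Z²] − (E[Z])² = 1877 − 1600 = 277.
Chebyshev's inequality: P(|Z − μ| ≥ t) ≤ Var(Z)/t² = 277/2025 = 0.1368.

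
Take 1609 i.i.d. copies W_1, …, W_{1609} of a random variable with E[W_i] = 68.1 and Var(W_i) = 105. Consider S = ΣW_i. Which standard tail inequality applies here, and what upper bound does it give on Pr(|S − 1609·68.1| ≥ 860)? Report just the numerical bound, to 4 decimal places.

0.2284

With mean and variance of each term known, Chebyshev's inequality bounds the deviation of the sum (or sample mean).
Var(S) = n·Var(W_i) = 1609·105 = 168945.
Chebyshev: Pr(|S − 1609·68.1| ≥ 860) ≤ Var(S)/860² = 168945/739600 = 0.2284.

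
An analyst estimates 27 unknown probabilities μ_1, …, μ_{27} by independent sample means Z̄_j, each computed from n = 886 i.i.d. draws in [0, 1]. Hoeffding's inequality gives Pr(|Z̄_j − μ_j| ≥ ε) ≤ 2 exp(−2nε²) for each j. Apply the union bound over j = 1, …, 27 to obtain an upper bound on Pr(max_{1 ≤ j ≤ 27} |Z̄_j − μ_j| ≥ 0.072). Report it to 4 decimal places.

0.0055

Per-experiment Hoeffding bound: 2·exp(−2·886·0.072²) = 2·exp(−9.18605) = 0.00020492.
Union bound over 27 events: 27·0.00020492 = 0.00553.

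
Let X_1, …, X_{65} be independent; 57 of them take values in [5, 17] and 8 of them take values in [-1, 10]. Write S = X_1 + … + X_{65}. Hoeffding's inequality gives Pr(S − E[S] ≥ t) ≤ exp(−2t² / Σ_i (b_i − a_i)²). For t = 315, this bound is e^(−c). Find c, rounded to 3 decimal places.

Σ(b_i − a_i)² = 57·12² + 8·11² = 9176.
c = 2t² / 9176 = 2·315² / 9176 = 21.6271.

21.627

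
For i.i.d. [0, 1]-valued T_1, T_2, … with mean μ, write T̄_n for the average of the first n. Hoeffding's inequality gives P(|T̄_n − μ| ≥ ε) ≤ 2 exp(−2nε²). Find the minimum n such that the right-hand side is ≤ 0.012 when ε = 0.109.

216

Require 2·exp(−2nε²) ≤ 0.012, i.e. 2nε² ≥ ln(2/0.012) = 5.115996.
So n ≥ 5.115996 / (2·0.109²) = 215.302.
The smallest integer n is 216.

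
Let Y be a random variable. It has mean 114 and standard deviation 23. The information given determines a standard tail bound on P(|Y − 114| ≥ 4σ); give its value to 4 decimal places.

Mean and variance are known, so Chebyshev's inequality applies.
Chebyshev: P(|Y − μ| ≥ t) ≤ Var(Y)/t².
Var(Y) = σ² = 23² = 529.
t = 4·23 = 92.
Bound = 529 / 8464 = 0.0625.

0.0625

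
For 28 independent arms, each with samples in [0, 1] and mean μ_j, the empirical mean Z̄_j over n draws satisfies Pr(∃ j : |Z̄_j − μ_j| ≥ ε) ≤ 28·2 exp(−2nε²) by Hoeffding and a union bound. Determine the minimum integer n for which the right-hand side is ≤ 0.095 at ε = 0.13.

189

Need 2·28·exp(−2nε²) ≤ 0.095, i.e. exp(−2nε²) ≤ 0.095/56.
So 2nε² ≥ ln(56/0.095) = 6.379230.
Hence n ≥ 6.379230/(2·0.13²) = 188.735.
The smallest integer n is 189.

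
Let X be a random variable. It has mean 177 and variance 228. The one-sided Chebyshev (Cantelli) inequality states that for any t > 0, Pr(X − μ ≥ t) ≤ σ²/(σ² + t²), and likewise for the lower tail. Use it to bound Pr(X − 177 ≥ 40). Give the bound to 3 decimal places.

Here σ² = 228 and t = 40, so σ² + t² = 1828.
Cantelli's bound: 228/1828 = 0.1247.

0.125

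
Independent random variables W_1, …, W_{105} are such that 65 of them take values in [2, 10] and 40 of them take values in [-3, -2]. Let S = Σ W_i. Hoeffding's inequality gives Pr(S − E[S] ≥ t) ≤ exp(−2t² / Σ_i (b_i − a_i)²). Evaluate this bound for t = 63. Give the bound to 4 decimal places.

0.1511

Σ(b_i − a_i)² = 65·8² + 40·1² = 4200.
Exponent = 2·63² / 4200 = 1.89000.
Bound = exp(−1.89000) = 0.15107.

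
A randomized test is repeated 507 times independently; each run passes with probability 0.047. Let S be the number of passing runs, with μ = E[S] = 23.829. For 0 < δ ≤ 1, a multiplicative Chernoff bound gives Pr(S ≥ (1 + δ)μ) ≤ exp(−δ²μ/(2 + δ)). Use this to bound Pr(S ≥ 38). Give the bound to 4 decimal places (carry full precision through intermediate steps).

Write 38 = (1 + δ)μ, so δ = 38/23.829 − 1 = 0.5946955…
Then the exponent is δ²μ/(2 + δ) = (38 − μ)² / (μ·(2 + δ)) = 3.247946.
Bound = exp(−3.247946) = 0.03885.

0.0389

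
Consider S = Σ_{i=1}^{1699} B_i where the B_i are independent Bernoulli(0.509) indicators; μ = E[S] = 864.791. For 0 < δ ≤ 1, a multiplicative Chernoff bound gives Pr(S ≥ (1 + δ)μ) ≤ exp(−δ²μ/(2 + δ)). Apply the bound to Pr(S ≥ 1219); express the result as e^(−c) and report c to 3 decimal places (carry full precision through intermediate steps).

Write 1219 = (1 + δ)μ, so δ = 1219/864.791 − 1 = 0.4095891…
Then the exponent is δ²μ/(2 + δ) = (1219 − μ)² / (μ·(2 + δ)) = 60.209501.

60.210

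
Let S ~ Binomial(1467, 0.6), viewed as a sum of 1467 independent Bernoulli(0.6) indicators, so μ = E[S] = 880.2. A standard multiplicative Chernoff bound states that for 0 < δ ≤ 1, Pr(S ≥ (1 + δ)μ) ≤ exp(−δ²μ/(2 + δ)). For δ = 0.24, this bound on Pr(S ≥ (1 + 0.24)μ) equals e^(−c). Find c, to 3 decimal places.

c = δ²μ/(2 + δ) = 0.24²·880.2/(2 + 0.24) = 22.6337.

22.634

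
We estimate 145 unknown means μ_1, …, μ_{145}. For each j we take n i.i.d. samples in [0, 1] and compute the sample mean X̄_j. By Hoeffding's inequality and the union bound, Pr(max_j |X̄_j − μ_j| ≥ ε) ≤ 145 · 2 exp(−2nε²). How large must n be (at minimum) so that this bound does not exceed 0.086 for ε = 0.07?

Need 2·145·exp(−2nε²) ≤ 0.086, i.e. exp(−2nε²) ≤ 0.086/290.
So 2nε² ≥ ln(290/0.086) = 8.123289.
Hence n ≥ 8.123289/(2·0.07²) = 828.907.
The smallest integer n is 829.

829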